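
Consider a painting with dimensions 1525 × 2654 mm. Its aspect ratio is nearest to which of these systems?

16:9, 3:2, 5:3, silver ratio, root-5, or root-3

root-3

Ratio = 2654 / 1525 ≈ 1.740.
Distances: 16:9 1.778 (Δ 0.038); 3:2 1.500 (Δ 0.240); 5:3 1.667 (Δ 0.073); silver ratio 2.414 (Δ 0.674); root-5 2.236 (Δ 0.496); root-3 1.732 (Δ 0.008).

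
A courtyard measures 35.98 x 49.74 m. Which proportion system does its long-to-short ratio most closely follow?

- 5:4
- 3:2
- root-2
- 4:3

root-2

49.74/35.98 ≈ 1.382. Nearest candidates are root-2 (1.414, off by 0.032) and 4:3 (1.333, off by 0.049).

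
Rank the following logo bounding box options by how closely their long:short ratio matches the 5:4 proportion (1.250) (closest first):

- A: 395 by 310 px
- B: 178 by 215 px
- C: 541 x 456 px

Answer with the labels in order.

A, B, C

A: 395/310 ≈ 1.274 → |1.274 − 1.250| = 0.024
B: 215/178 ≈ 1.208 → |1.208 − 1.250| = 0.042
C: 541/456 ≈ 1.186 → |1.186 − 1.250| = 0.064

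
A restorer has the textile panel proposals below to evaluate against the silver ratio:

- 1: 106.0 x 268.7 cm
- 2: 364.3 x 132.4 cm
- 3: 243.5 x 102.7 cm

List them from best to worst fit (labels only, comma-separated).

1: 268.7/106.0 ≈ 2.535 → |2.535 − 2.414| = 0.121
2: 364.3/132.4 ≈ 2.752 → |2.752 − 2.414| = 0.338
3: 243.5/102.7 ≈ 2.371 → |2.371 − 2.414| = 0.043

3, 1, 2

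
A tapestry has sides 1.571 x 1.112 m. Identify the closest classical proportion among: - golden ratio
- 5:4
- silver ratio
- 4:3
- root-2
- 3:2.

Ratio = 1.571 / 1.112 ≈ 1.413.
Distances: golden ratio 1.618 (Δ 0.205); 5:4 1.250 (Δ 0.163); silver ratio 2.414 (Δ 1.001); 4:3 1.333 (Δ 0.080); root-2 1.414 (Δ 0.001); 3:2 1.500 (Δ 0.087).

root-2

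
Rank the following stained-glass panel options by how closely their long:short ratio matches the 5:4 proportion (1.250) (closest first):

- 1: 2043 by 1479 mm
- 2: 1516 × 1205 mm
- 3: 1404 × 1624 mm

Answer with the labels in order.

2, 3, 1

1: 2043/1479 ≈ 1.381 → |1.381 − 1.250| = 0.131
2: 1516/1205 ≈ 1.258 → |1.258 − 1.250| = 0.008
3: 1624/1404 ≈ 1.157 → |1.157 − 1.250| = 0.093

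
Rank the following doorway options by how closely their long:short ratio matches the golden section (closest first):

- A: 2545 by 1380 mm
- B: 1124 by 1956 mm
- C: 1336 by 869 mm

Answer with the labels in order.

Ratios: A = 2545 / 1380 ≈ 1.844; B = 1956 / 1124 ≈ 1.740; C = 1336 / 869 ≈ 1.537.
|Δ from 1.618|: A 0.226; B 0.122; C 0.081.

C, B, A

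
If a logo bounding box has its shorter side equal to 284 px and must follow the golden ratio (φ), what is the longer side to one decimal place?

golden ratio ≈ 1.61803.
Longer side = 284 × 1.61803 ≈ 459.521 → 459.5 px.

459.5 px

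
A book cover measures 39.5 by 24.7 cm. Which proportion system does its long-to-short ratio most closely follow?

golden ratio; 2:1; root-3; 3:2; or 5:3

39.5/24.7 ≈ 1.599. Nearest candidates are golden ratio (1.618, off by 0.019) and 5:3 (1.667, off by 0.068).

golden ratio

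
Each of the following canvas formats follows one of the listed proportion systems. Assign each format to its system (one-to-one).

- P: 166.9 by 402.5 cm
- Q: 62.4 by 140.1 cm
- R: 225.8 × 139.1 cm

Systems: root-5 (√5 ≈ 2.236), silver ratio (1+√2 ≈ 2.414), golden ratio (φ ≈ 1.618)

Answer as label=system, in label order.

P=silver ratio, Q=root-5, R=golden ratio

Ratios: P ≈ 2.412; Q ≈ 2.245; R ≈ 1.623.
Targets: root-5 ≈ 2.236; silver ratio ≈ 2.414; golden ratio ≈ 1.618.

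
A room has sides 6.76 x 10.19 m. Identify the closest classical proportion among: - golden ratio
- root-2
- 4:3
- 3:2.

3:2

10.19/6.76 ≈ 1.507. Nearest candidates are 3:2 (1.500, off by 0.007) and root-2 (1.414, off by 0.093).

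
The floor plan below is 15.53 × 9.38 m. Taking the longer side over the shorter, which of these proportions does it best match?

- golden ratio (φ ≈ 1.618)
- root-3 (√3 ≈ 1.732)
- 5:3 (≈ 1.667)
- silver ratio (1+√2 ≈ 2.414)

Ratio = 15.53 / 9.38 ≈ 1.656.
Distances: golden ratio 1.618 (Δ 0.038); root-3 1.732 (Δ 0.076); 5:3 1.667 (Δ 0.011); silver ratio 2.414 (Δ 0.758).

5:3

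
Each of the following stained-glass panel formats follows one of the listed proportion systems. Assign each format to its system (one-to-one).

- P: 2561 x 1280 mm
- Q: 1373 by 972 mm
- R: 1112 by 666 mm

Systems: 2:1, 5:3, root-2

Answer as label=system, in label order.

Ratios: P ≈ 2.001; Q ≈ 1.413; R ≈ 1.670.
Targets: 2:1 ≈ 2.000; 5:3 ≈ 1.667; root-2 ≈ 1.414.

P=2:1, Q=root-2, R=5:3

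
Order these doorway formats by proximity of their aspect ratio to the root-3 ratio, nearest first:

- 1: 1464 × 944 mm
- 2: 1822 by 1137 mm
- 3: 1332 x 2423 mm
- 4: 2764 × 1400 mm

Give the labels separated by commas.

Ratios: 1 = 1464 / 944 ≈ 1.551; 2 = 1822 / 1137 ≈ 1.602; 3 = 2423 / 1332 ≈ 1.819; 4 = 2764 / 1400 ≈ 1.974.
|Δ from 1.732|: 1 0.181; 2 0.130; 3 0.087; 4 0.242.

3, 2, 1, 4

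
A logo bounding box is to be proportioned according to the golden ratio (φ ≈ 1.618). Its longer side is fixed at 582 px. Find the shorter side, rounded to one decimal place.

359.7 px

golden ratio ≈ 1.61803.
Shorter side = 582 ÷ 1.61803 ≈ 359.697 → 359.7 px.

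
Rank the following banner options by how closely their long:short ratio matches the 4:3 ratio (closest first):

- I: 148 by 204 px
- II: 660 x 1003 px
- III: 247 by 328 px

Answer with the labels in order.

III, I, II

I: 204/148 ≈ 1.378 → |1.378 − 1.333| = 0.045
II: 1003/660 ≈ 1.520 → |1.520 − 1.333| = 0.187
III: 328/247 ≈ 1.328 → |1.328 − 1.333| = 0.005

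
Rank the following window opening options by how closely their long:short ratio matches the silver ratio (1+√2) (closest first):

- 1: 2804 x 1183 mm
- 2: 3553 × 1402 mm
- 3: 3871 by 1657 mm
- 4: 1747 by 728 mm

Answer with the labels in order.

1: 2804/1183 ≈ 2.370 → |2.370 − 2.414| = 0.044
2: 3553/1402 ≈ 2.534 → |2.534 − 2.414| = 0.120
3: 3871/1657 ≈ 2.336 → |2.336 − 2.414| = 0.078
4: 1747/728 ≈ 2.400 → |2.400 − 2.414| = 0.014

4, 1, 3, 2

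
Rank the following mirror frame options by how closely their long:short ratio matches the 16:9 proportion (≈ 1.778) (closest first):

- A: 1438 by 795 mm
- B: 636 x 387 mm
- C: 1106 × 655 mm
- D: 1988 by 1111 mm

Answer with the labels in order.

D, A, C, B

Ratios: A = 1438 / 795 ≈ 1.809; B = 636 / 387 ≈ 1.643; C = 1106 / 655 ≈ 1.689; D = 1988 / 1111 ≈ 1.789.
|Δ from 1.778|: A 0.031; B 0.135; C 0.089; D 0.011.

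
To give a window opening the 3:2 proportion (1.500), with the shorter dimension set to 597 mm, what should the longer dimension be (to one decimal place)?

895.5 mm

3:2 = 1.50000.
Longer side = 597 × 1.50000 ≈ 895.500 → 895.5 mm.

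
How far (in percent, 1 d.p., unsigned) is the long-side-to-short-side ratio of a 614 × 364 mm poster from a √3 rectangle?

2.6%

Ratio = 614 / 364 ≈ 1.6868.
Ideal root-3 ≈ 1.7321. |1.6868 − 1.7321| / 1.7321 ≈ 2.62% → 2.6%.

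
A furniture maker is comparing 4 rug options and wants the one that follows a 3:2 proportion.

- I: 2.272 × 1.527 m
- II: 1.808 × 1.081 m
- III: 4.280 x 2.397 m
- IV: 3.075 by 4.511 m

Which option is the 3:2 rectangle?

I

Target 3:2 ≈ 1.500.
I: 1.488 (Δ0.012)  II: 1.673 (Δ0.173)  III: 1.786 (Δ0.286)  IV: 1.467 (Δ0.033)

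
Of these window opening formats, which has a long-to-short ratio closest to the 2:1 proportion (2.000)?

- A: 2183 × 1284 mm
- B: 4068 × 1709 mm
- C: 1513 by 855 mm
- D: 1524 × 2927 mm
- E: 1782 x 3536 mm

Target 2:1 ≈ 2.000.
A: 1.700 (Δ0.300)  B: 2.380 (Δ0.380)  C: 1.770 (Δ0.230)  D: 1.921 (Δ0.079)  E: 1.984 (Δ0.016)

E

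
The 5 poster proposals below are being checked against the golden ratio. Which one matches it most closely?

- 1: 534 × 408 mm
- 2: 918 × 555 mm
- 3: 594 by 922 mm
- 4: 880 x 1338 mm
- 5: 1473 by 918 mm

Ratios (long/short): 1 ≈ 1.309; 2 ≈ 1.654; 3 ≈ 1.552; 4 ≈ 1.520; 5 ≈ 1.605.
golden ratio ≈ 1.618; option 5 is nearest (Δ 0.013).

5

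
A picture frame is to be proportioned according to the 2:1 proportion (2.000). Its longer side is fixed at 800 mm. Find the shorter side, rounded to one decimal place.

2:1 = 2.00000.
Shorter side = 800 ÷ 2.00000 ≈ 400.000 → 400.0 mm.

400.0 mm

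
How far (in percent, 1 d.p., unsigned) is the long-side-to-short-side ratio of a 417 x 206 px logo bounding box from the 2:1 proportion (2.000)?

Ratio = 417 / 206 ≈ 2.0243.
Ideal 2:1 = 2.0000. |2.0243 − 2.0000| / 2.0000 ≈ 1.22% → 1.2%.

1.2%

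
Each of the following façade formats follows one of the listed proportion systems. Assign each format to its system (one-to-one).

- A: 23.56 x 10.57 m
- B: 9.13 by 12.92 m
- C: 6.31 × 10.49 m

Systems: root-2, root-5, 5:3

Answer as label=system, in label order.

A=root-5, B=root-2, C=5:3

Ratios: A ≈ 2.229; B ≈ 1.415; C ≈ 1.662.
Targets: root-2 ≈ 1.414; root-5 ≈ 2.236; 5:3 ≈ 1.667.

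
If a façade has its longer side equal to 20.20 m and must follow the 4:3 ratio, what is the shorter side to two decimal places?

15.15 m

4:3 ≈ 1.33333.
Shorter side = 20.20 ÷ 1.33333 ≈ 15.1500 → 15.15 m.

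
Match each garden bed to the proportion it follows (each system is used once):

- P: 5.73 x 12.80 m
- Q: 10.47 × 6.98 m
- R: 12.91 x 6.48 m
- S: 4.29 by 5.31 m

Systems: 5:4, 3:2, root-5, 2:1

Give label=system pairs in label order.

P = 12.80/5.73 ≈ 2.234 → root-5 (2.236)
Q = 10.47/6.98 ≈ 1.500 → 3:2 (1.500)
R = 12.91/6.48 ≈ 1.992 → 2:1 (2.000)
S = 5.31/4.29 ≈ 1.238 → 5:4 (1.250)

P=root-5, Q=3:2, R=2:1, S=5:4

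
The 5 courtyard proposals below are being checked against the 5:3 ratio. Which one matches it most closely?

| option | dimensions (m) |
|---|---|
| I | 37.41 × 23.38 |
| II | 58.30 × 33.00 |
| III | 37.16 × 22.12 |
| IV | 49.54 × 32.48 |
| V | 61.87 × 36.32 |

III

Ratios (long/short): I ≈ 1.600; II ≈ 1.767; III ≈ 1.680; IV ≈ 1.525; V ≈ 1.703.
5:3 ≈ 1.667; option III is nearest (Δ 0.013).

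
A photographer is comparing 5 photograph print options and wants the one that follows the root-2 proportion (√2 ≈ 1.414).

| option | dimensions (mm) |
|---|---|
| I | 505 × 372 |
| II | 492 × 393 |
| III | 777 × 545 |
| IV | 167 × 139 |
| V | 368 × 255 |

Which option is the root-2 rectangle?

Target root-2 ≈ 1.414.
I: 1.358 (Δ0.056)  II: 1.252 (Δ0.162)  III: 1.426 (Δ0.012)  IV: 1.201 (Δ0.213)  V: 1.443 (Δ0.029)

III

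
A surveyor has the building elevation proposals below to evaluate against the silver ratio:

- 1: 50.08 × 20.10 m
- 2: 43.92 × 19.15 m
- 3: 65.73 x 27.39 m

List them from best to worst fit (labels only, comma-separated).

Ratios: 1 = 50.08 / 20.10 ≈ 2.492; 2 = 43.92 / 19.15 ≈ 2.293; 3 = 65.73 / 27.39 ≈ 2.400.
|Δ from 2.414|: 1 0.078; 2 0.121; 3 0.014.

3, 1, 2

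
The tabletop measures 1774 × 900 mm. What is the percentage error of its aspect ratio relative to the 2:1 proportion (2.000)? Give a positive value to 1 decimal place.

Ratio = 1774 / 900 ≈ 1.9711.
Ideal 2:1 = 2.0000. |1.9711 − 2.0000| / 2.0000 ≈ 1.44% → 1.4%.

1.4%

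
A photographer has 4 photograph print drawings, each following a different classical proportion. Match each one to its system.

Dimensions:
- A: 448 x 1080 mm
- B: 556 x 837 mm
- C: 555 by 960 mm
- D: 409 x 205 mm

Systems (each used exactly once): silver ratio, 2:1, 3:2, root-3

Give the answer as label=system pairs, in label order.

A=silver ratio, B=3:2, C=root-3, D=2:1

Ratios: A ≈ 2.411; B ≈ 1.505; C ≈ 1.730; D ≈ 1.995.
Targets: silver ratio ≈ 2.414; 2:1 ≈ 2.000; 3:2 ≈ 1.500; root-3 ≈ 1.732.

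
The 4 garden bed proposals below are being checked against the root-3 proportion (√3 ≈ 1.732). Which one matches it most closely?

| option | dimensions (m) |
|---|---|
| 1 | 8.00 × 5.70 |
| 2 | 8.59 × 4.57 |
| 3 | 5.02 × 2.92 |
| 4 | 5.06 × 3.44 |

3

Ratios (long/short): 1 ≈ 1.404; 2 ≈ 1.880; 3 ≈ 1.719; 4 ≈ 1.471.
root-3 ≈ 1.732; option 3 is nearest (Δ 0.013).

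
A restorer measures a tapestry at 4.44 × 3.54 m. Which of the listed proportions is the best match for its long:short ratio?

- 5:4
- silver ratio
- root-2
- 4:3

4.44/3.54 ≈ 1.254. Nearest candidates are 5:4 (1.250, off by 0.004) and 4:3 (1.333, off by 0.079).

5:4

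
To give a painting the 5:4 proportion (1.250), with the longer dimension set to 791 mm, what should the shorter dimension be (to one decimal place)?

632.8 mm

5:4 = 1.25000.
Shorter side = 791 ÷ 1.25000 ≈ 632.800 → 632.8 mm.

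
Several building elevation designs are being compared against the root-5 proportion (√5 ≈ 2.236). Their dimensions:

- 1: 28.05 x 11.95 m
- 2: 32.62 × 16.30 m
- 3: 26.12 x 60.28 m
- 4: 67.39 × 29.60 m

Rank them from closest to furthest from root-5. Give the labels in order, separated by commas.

4, 3, 1, 2

1: 28.05/11.95 ≈ 2.347 → |2.347 − 2.236| = 0.111
2: 32.62/16.30 ≈ 2.001 → |2.001 − 2.236| = 0.235
3: 60.28/26.12 ≈ 2.308 → |2.308 − 2.236| = 0.072
4: 67.39/29.60 ≈ 2.277 → |2.277 − 2.236| = 0.041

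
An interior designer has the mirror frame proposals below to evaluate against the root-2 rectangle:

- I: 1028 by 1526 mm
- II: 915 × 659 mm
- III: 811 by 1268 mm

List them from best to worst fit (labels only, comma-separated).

II, I, III

Ratios: I = 1526 / 1028 ≈ 1.484; II = 915 / 659 ≈ 1.388; III = 1268 / 811 ≈ 1.564.
|Δ from 1.414|: I 0.070; II 0.026; III 0.150.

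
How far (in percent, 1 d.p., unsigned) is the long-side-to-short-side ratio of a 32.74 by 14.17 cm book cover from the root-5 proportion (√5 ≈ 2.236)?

Ratio = 32.74 / 14.17 ≈ 2.3105.
Ideal root-5 ≈ 2.2361. |2.3105 − 2.2361| / 2.2361 ≈ 3.33% → 3.3%.

3.3%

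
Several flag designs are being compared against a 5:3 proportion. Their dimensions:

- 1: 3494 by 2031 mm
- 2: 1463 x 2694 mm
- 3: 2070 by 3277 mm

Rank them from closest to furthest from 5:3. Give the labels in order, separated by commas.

1, 3, 2

Ratios: 1 = 3494 / 2031 ≈ 1.720; 2 = 2694 / 1463 ≈ 1.841; 3 = 3277 / 2070 ≈ 1.583.
|Δ from 1.667|: 1 0.053; 2 0.174; 3 0.084.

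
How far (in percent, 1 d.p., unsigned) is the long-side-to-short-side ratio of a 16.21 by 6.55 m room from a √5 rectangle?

10.7%

Ratio = 16.21 / 6.55 ≈ 2.4748.
Ideal root-5 ≈ 2.2361. |2.4748 − 2.2361| / 2.2361 ≈ 10.67% → 10.7%.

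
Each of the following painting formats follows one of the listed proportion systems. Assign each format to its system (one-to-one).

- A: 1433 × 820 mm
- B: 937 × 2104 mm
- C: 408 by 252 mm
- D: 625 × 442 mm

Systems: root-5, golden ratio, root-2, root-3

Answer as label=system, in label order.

Ratios: A ≈ 1.748; B ≈ 2.245; C ≈ 1.619; D ≈ 1.414.
Targets: root-5 ≈ 2.236; golden ratio ≈ 1.618; root-2 ≈ 1.414; root-3 ≈ 1.732.

A=root-3, B=root-5, C=golden ratio, D=root-2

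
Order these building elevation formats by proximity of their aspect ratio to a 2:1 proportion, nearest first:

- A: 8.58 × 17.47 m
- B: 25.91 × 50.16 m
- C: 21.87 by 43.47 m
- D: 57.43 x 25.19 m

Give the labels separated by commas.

C, A, B, D

Ratios: A = 17.47 / 8.58 ≈ 2.036; B = 50.16 / 25.91 ≈ 1.936; C = 43.47 / 21.87 ≈ 1.988; D = 57.43 / 25.19 ≈ 2.280.
|Δ from 2.000|: A 0.036; B 0.064; C 0.012; D 0.280.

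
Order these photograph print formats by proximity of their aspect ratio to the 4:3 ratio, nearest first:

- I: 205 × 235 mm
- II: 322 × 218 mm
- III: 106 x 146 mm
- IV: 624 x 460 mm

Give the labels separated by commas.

Ratios: I = 235 / 205 ≈ 1.146; II = 322 / 218 ≈ 1.477; III = 146 / 106 ≈ 1.377; IV = 624 / 460 ≈ 1.357.
|Δ from 1.333|: I 0.187; II 0.144; III 0.044; IV 0.024.

IV, III, II, I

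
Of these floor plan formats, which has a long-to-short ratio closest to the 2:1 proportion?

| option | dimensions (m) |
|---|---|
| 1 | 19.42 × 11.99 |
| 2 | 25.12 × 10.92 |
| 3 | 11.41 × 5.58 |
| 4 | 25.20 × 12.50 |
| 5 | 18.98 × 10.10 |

4

Ratios (long/short): 1 ≈ 1.620; 2 ≈ 2.300; 3 ≈ 2.045; 4 ≈ 2.016; 5 ≈ 1.879.
2:1 ≈ 2.000; option 4 is nearest (Δ 0.016).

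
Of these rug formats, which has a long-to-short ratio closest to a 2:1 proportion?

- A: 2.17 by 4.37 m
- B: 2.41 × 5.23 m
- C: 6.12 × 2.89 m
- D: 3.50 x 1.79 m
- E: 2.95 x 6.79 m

Target 2:1 ≈ 2.000.
A: 2.014 (Δ0.014)  B: 2.170 (Δ0.170)  C: 2.118 (Δ0.118)  D: 1.955 (Δ0.045)  E: 2.302 (Δ0.302)

A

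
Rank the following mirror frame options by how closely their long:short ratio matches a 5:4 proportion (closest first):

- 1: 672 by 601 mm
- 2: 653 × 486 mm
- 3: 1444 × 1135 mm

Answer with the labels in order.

3, 2, 1

Ratios: 1 = 672 / 601 ≈ 1.118; 2 = 653 / 486 ≈ 1.344; 3 = 1444 / 1135 ≈ 1.272.
|Δ from 1.250|: 1 0.132; 2 0.094; 3 0.022.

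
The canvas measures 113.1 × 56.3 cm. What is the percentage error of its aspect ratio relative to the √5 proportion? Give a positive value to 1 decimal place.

10.2%

Ratio = 113.1 / 56.3 ≈ 2.0089.
Ideal root-5 ≈ 2.2361. |2.0089 − 2.2361| / 2.2361 ≈ 10.16% → 10.2%.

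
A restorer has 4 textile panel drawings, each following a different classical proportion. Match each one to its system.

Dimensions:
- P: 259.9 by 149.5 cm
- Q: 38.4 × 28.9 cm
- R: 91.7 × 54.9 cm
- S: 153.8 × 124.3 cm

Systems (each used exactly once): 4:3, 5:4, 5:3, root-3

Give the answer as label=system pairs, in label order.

P=root-3, Q=4:3, R=5:3, S=5:4

Ratios: P ≈ 1.738; Q ≈ 1.329; R ≈ 1.670; S ≈ 1.237.
Targets: 4:3 ≈ 1.333; 5:4 ≈ 1.250; 5:3 ≈ 1.667; root-3 ≈ 1.732.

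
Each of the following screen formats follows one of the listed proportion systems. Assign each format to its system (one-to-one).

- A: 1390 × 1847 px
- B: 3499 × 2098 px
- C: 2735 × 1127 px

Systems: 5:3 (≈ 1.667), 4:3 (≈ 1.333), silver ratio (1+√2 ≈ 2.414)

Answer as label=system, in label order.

A = 1847/1390 ≈ 1.329 → 4:3 (1.333)
B = 3499/2098 ≈ 1.668 → 5:3 (1.667)
C = 2735/1127 ≈ 2.427 → silver ratio (2.414)

A=4:3, B=5:3, C=silver ratio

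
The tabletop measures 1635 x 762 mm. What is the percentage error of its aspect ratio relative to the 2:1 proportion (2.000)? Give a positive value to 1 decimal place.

7.3%

Ratio = 1635 / 762 ≈ 2.1457.
Ideal 2:1 = 2.0000. |2.1457 − 2.0000| / 2.0000 ≈ 7.29% → 7.3%.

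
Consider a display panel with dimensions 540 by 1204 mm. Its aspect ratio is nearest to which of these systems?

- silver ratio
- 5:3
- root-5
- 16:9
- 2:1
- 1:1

Ratio = 1204 / 540 ≈ 2.230.
Distances: silver ratio 2.414 (Δ 0.184); 5:3 1.667 (Δ 0.563); root-5 2.236 (Δ 0.006); 16:9 1.778 (Δ 0.452); 2:1 2.000 (Δ 0.230); 1:1 1.000 (Δ 1.230).

root-5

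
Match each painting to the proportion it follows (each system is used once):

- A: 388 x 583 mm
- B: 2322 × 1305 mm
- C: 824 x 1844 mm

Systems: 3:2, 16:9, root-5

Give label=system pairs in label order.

A=3:2, B=16:9, C=root-5

A = 583/388 ≈ 1.503 → 3:2 (1.500)
B = 2322/1305 ≈ 1.779 → 16:9 (1.778)
C = 1844/824 ≈ 2.238 → root-5 (2.236)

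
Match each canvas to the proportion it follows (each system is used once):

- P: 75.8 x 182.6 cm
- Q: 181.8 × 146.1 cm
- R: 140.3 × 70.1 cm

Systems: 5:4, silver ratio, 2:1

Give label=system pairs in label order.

P=silver ratio, Q=5:4, R=2:1

P = 182.6/75.8 ≈ 2.409 → silver ratio (2.414)
Q = 181.8/146.1 ≈ 1.244 → 5:4 (1.250)
R = 140.3/70.1 ≈ 2.001 → 2:1 (2.000)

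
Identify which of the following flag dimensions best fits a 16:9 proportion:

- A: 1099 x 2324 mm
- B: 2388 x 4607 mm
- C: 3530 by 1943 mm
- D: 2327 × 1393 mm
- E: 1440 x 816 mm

Target 16:9 ≈ 1.778.
A: 2.115 (Δ0.337)  B: 1.929 (Δ0.151)  C: 1.817 (Δ0.039)  D: 1.670 (Δ0.108)  E: 1.765 (Δ0.013)

E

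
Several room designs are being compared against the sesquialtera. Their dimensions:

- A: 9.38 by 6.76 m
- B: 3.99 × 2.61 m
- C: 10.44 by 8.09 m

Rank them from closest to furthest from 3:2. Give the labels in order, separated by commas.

A: 9.38/6.76 ≈ 1.388 → |1.388 − 1.500| = 0.112
B: 3.99/2.61 ≈ 1.529 → |1.529 − 1.500| = 0.029
C: 10.44/8.09 ≈ 1.290 → |1.290 − 1.500| = 0.210

B, A, C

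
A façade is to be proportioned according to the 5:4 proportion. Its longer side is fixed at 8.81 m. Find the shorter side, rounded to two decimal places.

7.05 m

5:4 = 1.25000.
Shorter side = 8.81 ÷ 1.25000 ≈ 7.0480 → 7.05 m.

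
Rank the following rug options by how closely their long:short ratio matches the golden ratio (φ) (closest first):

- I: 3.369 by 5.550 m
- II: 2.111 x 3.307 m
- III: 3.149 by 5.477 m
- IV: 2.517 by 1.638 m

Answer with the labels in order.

I, II, IV, III

I: 5.550/3.369 ≈ 1.647 → |1.647 − 1.618| = 0.029
II: 3.307/2.111 ≈ 1.567 → |1.567 − 1.618| = 0.051
III: 5.477/3.149 ≈ 1.739 → |1.739 − 1.618| = 0.121
IV: 2.517/1.638 ≈ 1.537 → |1.537 − 1.618| = 0.081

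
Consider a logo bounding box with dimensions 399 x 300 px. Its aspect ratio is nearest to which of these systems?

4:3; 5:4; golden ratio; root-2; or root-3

Ratio = 399 / 300 ≈ 1.330.
Distances: 4:3 1.333 (Δ 0.003); 5:4 1.250 (Δ 0.080); golden ratio 1.618 (Δ 0.288); root-2 1.414 (Δ 0.084); root-3 1.732 (Δ 0.402).

4:3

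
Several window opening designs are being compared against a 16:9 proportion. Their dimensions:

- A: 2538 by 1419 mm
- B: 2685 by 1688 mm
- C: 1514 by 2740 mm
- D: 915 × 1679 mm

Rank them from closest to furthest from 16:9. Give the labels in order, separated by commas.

Ratios: A = 2538 / 1419 ≈ 1.789; B = 2685 / 1688 ≈ 1.591; C = 2740 / 1514 ≈ 1.810; D = 1679 / 915 ≈ 1.835.
|Δ from 1.778|: A 0.011; B 0.187; C 0.032; D 0.057.

A, C, D, B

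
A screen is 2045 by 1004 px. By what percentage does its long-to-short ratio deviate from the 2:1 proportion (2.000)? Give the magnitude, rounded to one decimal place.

Ratio = 2045 / 1004 ≈ 2.0369.
Ideal 2:1 = 2.0000. |2.0369 − 2.0000| / 2.0000 ≈ 1.85% → 1.8%.

1.8%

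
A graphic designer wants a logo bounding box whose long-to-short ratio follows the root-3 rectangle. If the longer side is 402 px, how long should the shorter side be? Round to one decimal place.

root-3 ≈ 1.73205.
Shorter side = 402 ÷ 1.73205 ≈ 232.095 → 232.1 px.

232.1 px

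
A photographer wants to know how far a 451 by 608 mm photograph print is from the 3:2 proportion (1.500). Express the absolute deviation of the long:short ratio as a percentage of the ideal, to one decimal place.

Ratio = 608 / 451 ≈ 1.3481.
Ideal 3:2 = 1.5000. |1.3481 − 1.5000| / 1.5000 ≈ 10.13% → 10.1%.

10.1%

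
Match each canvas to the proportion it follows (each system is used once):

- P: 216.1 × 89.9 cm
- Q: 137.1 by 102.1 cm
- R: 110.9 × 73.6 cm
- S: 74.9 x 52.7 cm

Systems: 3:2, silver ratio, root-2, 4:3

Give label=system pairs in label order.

P = 216.1/89.9 ≈ 2.404 → silver ratio (2.414)
Q = 137.1/102.1 ≈ 1.343 → 4:3 (1.333)
R = 110.9/73.6 ≈ 1.507 → 3:2 (1.500)
S = 74.9/52.7 ≈ 1.421 → root-2 (1.414)

P=silver ratio, Q=4:3, R=3:2, S=root-2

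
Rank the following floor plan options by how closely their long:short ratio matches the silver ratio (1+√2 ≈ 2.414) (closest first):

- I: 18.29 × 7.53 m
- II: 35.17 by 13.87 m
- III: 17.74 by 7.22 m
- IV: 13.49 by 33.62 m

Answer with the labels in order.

I, III, IV, II

I: 18.29/7.53 ≈ 2.429 → |2.429 − 2.414| = 0.015
II: 35.17/13.87 ≈ 2.536 → |2.536 − 2.414| = 0.122
III: 17.74/7.22 ≈ 2.457 → |2.457 − 2.414| = 0.043
IV: 33.62/13.49 ≈ 2.492 → |2.492 − 2.414| = 0.078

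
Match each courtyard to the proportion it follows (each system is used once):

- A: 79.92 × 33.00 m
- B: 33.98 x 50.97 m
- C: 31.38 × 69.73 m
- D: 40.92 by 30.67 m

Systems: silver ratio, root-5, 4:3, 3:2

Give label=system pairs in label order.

Ratios: A ≈ 2.422; B ≈ 1.500; C ≈ 2.222; D ≈ 1.334.
Targets: silver ratio ≈ 2.414; root-5 ≈ 2.236; 4:3 ≈ 1.333; 3:2 ≈ 1.500.

A=silver ratio, B=3:2, C=root-5, D=4:3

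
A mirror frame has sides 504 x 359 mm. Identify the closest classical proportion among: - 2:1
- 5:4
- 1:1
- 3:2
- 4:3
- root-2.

Ratio = 504 / 359 ≈ 1.404.
Distances: 2:1 2.000 (Δ 0.596); 5:4 1.250 (Δ 0.154); 1:1 1.000 (Δ 0.404); 3:2 1.500 (Δ 0.096); 4:3 1.333 (Δ 0.071); root-2 1.414 (Δ 0.010).

root-2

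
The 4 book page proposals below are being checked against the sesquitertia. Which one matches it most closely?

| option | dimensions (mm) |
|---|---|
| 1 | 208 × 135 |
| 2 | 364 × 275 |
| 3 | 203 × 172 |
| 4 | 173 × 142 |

2

Target 4:3 ≈ 1.333.
1: 1.541 (Δ0.208)  2: 1.324 (Δ0.009)  3: 1.180 (Δ0.153)  4: 1.218 (Δ0.115)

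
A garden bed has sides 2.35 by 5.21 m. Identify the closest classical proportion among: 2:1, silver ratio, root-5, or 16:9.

5.21/2.35 ≈ 2.217. Nearest candidates are root-5 (2.236, off by 0.019) and silver ratio (2.414, off by 0.197).

root-5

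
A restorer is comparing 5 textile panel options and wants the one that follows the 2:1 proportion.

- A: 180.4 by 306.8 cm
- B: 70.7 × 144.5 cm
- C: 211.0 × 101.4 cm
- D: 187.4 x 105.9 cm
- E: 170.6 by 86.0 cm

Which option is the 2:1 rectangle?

Ratios (long/short): A ≈ 1.701; B ≈ 2.044; C ≈ 2.081; D ≈ 1.770; E ≈ 1.984.
2:1 ≈ 2.000; option E is nearest (Δ 0.016).

E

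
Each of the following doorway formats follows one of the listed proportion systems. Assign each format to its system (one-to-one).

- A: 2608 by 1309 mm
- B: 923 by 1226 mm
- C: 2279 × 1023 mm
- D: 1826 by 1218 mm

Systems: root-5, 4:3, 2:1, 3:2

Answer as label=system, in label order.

Ratios: A ≈ 1.992; B ≈ 1.328; C ≈ 2.228; D ≈ 1.499.
Targets: root-5 ≈ 2.236; 4:3 ≈ 1.333; 2:1 ≈ 2.000; 3:2 ≈ 1.500.

A=2:1, B=4:3, C=root-5, D=3:2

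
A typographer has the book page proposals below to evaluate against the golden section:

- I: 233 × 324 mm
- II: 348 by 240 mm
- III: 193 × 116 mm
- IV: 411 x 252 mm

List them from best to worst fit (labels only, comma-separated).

IV, III, II, I

Ratios: I = 324 / 233 ≈ 1.391; II = 348 / 240 ≈ 1.450; III = 193 / 116 ≈ 1.664; IV = 411 / 252 ≈ 1.631.
|Δ from 1.618|: I 0.227; II 0.168; III 0.046; IV 0.013.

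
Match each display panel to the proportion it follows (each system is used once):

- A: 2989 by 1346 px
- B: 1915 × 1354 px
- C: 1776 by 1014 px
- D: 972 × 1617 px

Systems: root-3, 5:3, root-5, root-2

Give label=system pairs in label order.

A = 2989/1346 ≈ 2.221 → root-5 (2.236)
B = 1915/1354 ≈ 1.414 → root-2 (1.414)
C = 1776/1014 ≈ 1.751 → root-3 (1.732)
D = 1617/972 ≈ 1.664 → 5:3 (1.667)

A=root-5, B=root-2, C=root-3, D=5:3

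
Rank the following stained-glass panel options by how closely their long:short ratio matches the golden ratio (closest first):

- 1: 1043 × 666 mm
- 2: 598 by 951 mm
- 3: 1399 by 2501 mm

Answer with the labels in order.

1: 1043/666 ≈ 1.566 → |1.566 − 1.618| = 0.052
2: 951/598 ≈ 1.590 → |1.590 − 1.618| = 0.028
3: 2501/1399 ≈ 1.788 → |1.788 − 1.618| = 0.170

2, 1, 3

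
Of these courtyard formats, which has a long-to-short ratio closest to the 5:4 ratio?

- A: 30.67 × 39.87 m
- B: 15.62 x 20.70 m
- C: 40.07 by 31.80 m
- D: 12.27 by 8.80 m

Target 5:4 ≈ 1.250.
A: 1.300 (Δ0.050)  B: 1.325 (Δ0.075)  C: 1.260 (Δ0.010)  D: 1.394 (Δ0.144)

C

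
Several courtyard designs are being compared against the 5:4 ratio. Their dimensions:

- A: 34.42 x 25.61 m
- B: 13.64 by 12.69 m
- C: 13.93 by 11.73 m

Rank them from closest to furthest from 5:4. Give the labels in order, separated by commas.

Ratios: A = 34.42 / 25.61 ≈ 1.344; B = 13.64 / 12.69 ≈ 1.075; C = 13.93 / 11.73 ≈ 1.188.
|Δ from 1.250|: A 0.094; B 0.175; C 0.062.

C, A, B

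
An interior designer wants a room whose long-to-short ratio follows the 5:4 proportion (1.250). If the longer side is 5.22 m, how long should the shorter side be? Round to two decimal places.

4.18 m

5:4 = 1.25000.
Shorter side = 5.22 ÷ 1.25000 ≈ 4.1760 → 4.18 m.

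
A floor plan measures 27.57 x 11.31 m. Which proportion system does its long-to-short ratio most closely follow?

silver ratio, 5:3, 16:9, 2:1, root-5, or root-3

27.57/11.31 ≈ 2.438. Nearest candidates are silver ratio (2.414, off by 0.024) and root-5 (2.236, off by 0.202).

silver ratio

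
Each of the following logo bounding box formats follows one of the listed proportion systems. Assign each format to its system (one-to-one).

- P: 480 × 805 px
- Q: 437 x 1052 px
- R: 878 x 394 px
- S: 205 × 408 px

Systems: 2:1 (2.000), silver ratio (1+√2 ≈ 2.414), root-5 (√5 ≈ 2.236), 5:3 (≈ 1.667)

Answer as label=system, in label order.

Ratios: P ≈ 1.677; Q ≈ 2.407; R ≈ 2.228; S ≈ 1.990.
Targets: 2:1 ≈ 2.000; silver ratio ≈ 2.414; root-5 ≈ 2.236; 5:3 ≈ 1.667.

P=5:3, Q=silver ratio, R=root-5, S=2:1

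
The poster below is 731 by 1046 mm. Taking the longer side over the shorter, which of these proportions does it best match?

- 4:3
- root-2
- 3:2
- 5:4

root-2

Ratio = 1046 / 731 ≈ 1.431.
Distances: 4:3 1.333 (Δ 0.098); root-2 1.414 (Δ 0.017); 3:2 1.500 (Δ 0.069); 5:4 1.250 (Δ 0.181).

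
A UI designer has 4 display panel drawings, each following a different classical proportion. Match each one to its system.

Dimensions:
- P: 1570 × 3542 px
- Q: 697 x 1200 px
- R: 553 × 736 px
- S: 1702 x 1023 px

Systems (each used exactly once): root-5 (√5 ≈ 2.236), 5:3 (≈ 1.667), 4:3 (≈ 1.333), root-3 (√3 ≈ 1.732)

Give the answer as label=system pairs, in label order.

P=root-5, Q=root-3, R=4:3, S=5:3

Ratios: P ≈ 2.256; Q ≈ 1.722; R ≈ 1.331; S ≈ 1.664.
Targets: root-5 ≈ 2.236; 5:3 ≈ 1.667; 4:3 ≈ 1.333; root-3 ≈ 1.732.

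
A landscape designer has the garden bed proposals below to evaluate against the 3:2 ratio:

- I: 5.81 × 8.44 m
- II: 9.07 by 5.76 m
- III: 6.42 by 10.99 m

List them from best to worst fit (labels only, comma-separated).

Ratios: I = 8.44 / 5.81 ≈ 1.453; II = 9.07 / 5.76 ≈ 1.575; III = 10.99 / 6.42 ≈ 1.712.
|Δ from 1.500|: I 0.047; II 0.075; III 0.212.

I, II, III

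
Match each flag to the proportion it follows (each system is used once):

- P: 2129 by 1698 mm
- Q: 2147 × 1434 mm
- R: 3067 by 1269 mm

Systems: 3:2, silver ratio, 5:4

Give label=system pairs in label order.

Ratios: P ≈ 1.254; Q ≈ 1.497; R ≈ 2.417.
Targets: 3:2 ≈ 1.500; silver ratio ≈ 2.414; 5:4 ≈ 1.250.

P=5:4, Q=3:2, R=silver ratio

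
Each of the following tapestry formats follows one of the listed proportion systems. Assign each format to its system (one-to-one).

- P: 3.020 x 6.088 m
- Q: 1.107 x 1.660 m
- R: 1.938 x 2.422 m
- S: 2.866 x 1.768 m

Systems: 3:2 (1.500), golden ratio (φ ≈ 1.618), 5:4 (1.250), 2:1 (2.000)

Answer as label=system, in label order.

Ratios: P ≈ 2.016; Q ≈ 1.500; R ≈ 1.250; S ≈ 1.621.
Targets: 3:2 ≈ 1.500; golden ratio ≈ 1.618; 5:4 ≈ 1.250; 2:1 ≈ 2.000.

P=2:1, Q=3:2, R=5:4, S=golden ratio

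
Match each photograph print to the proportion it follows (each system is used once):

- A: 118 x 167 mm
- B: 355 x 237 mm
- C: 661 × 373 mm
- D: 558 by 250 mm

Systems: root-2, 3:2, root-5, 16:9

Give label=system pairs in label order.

A=root-2, B=3:2, C=16:9, D=root-5

A = 167/118 ≈ 1.415 → root-2 (1.414)
B = 355/237 ≈ 1.498 → 3:2 (1.500)
C = 661/373 ≈ 1.772 → 16:9 (1.778)
D = 558/250 ≈ 2.232 → root-5 (2.236)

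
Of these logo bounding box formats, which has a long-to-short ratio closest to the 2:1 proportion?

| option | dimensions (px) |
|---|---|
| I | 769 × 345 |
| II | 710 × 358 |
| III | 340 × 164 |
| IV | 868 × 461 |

II

Ratios (long/short): I ≈ 2.229; II ≈ 1.983; III ≈ 2.073; IV ≈ 1.883.
2:1 ≈ 2.000; option II is nearest (Δ 0.017).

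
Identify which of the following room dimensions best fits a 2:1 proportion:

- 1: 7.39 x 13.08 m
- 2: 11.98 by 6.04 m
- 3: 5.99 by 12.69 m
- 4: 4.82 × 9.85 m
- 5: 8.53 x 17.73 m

2

Ratios (long/short): 1 ≈ 1.770; 2 ≈ 1.983; 3 ≈ 2.119; 4 ≈ 2.044; 5 ≈ 2.079.
2:1 ≈ 2.000; option 2 is nearest (Δ 0.017).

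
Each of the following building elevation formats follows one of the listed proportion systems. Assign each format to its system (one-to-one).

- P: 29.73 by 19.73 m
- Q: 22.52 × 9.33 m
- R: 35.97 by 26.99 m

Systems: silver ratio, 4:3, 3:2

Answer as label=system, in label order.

P=3:2, Q=silver ratio, R=4:3

P = 29.73/19.73 ≈ 1.507 → 3:2 (1.500)
Q = 22.52/9.33 ≈ 2.414 → silver ratio (2.414)
R = 35.97/26.99 ≈ 1.333 → 4:3 (1.333)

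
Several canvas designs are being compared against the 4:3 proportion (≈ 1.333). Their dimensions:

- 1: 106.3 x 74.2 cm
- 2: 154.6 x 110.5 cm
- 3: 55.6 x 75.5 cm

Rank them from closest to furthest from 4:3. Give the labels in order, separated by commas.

3, 2, 1

Ratios: 1 = 106.3 / 74.2 ≈ 1.433; 2 = 154.6 / 110.5 ≈ 1.399; 3 = 75.5 / 55.6 ≈ 1.358.
|Δ from 1.333|: 1 0.100; 2 0.066; 3 0.025.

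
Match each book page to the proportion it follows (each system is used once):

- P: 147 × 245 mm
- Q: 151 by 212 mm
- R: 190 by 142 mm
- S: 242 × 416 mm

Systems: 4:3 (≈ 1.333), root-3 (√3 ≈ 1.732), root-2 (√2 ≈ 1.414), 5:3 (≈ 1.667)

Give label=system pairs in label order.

Ratios: P ≈ 1.667; Q ≈ 1.404; R ≈ 1.338; S ≈ 1.719.
Targets: 4:3 ≈ 1.333; root-3 ≈ 1.732; root-2 ≈ 1.414; 5:3 ≈ 1.667.

P=5:3, Q=root-2, R=4:3, S=root-3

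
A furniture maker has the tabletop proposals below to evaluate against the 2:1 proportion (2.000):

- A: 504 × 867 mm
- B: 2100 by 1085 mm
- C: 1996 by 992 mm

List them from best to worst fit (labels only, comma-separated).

Ratios: A = 867 / 504 ≈ 1.720; B = 2100 / 1085 ≈ 1.935; C = 1996 / 992 ≈ 2.012.
|Δ from 2.000|: A 0.280; B 0.065; C 0.012.

C, B, A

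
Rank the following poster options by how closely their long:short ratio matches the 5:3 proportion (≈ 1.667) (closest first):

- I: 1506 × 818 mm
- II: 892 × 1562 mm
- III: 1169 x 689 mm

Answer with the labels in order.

III, II, I

Ratios: I = 1506 / 818 ≈ 1.841; II = 1562 / 892 ≈ 1.751; III = 1169 / 689 ≈ 1.697.
|Δ from 1.667|: I 0.174; II 0.084; III 0.030.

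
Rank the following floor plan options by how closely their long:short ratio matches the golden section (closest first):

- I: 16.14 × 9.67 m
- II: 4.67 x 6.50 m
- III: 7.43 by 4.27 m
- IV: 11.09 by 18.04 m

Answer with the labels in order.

IV, I, III, II

Ratios: I = 16.14 / 9.67 ≈ 1.669; II = 6.50 / 4.67 ≈ 1.392; III = 7.43 / 4.27 ≈ 1.740; IV = 18.04 / 11.09 ≈ 1.627.
|Δ from 1.618|: I 0.051; II 0.226; III 0.122; IV 0.009.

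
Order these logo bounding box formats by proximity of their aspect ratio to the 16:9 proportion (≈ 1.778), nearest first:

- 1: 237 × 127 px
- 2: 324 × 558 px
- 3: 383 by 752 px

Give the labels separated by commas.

Ratios: 1 = 237 / 127 ≈ 1.866; 2 = 558 / 324 ≈ 1.722; 3 = 752 / 383 ≈ 1.963.
|Δ from 1.778|: 1 0.088; 2 0.056; 3 0.185.

2, 1, 3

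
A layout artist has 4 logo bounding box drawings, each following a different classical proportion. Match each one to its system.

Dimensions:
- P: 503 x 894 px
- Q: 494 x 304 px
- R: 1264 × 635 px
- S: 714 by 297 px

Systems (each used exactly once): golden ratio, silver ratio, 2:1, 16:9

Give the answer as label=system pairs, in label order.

P = 894/503 ≈ 1.777 → 16:9 (1.778)
Q = 494/304 ≈ 1.625 → golden ratio (1.618)
R = 1264/635 ≈ 1.991 → 2:1 (2.000)
S = 714/297 ≈ 2.404 → silver ratio (2.414)

P=16:9, Q=golden ratio, R=2:1, S=silver ratio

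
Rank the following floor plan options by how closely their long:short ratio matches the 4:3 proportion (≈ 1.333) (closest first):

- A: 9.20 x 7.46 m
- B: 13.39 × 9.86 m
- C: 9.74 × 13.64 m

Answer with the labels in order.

Ratios: A = 9.20 / 7.46 ≈ 1.233; B = 13.39 / 9.86 ≈ 1.358; C = 13.64 / 9.74 ≈ 1.400.
|Δ from 1.333|: A 0.100; B 0.025; C 0.067.

B, C, A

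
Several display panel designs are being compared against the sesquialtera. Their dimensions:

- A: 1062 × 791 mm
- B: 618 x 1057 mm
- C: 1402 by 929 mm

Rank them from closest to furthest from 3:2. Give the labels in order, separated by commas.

C, A, B

A: 1062/791 ≈ 1.343 → |1.343 − 1.500| = 0.157
B: 1057/618 ≈ 1.710 → |1.710 − 1.500| = 0.210
C: 1402/929 ≈ 1.509 → |1.509 − 1.500| = 0.009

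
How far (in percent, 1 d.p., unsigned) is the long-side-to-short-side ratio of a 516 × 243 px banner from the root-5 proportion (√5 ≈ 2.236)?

Ratio = 516 / 243 ≈ 2.1235.
Ideal root-5 ≈ 2.2361. |2.1235 − 2.2361| / 2.2361 ≈ 5.04% → 5.0%.

5.0%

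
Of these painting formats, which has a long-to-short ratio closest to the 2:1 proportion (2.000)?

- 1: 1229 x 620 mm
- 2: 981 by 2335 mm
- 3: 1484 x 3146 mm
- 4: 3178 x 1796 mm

Ratios (long/short): 1 ≈ 1.982; 2 ≈ 2.380; 3 ≈ 2.120; 4 ≈ 1.769.
2:1 ≈ 2.000; option 1 is nearest (Δ 0.018).

1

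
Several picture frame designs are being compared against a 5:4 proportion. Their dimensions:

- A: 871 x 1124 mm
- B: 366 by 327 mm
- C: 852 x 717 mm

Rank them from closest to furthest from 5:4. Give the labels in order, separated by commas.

A, C, B

Ratios: A = 1124 / 871 ≈ 1.290; B = 366 / 327 ≈ 1.119; C = 852 / 717 ≈ 1.188.
|Δ from 1.250|: A 0.040; B 0.131; C 0.062.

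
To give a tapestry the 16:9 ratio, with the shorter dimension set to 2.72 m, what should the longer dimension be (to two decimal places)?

16:9 ≈ 1.77778.
Longer side = 2.72 × 1.77778 ≈ 4.8356 → 4.84 m.

4.84 m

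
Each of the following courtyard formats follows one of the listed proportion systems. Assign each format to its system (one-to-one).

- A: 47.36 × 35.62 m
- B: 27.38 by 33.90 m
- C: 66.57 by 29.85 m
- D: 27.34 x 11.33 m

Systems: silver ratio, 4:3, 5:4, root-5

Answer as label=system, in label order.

A = 47.36/35.62 ≈ 1.330 → 4:3 (1.333)
B = 33.90/27.38 ≈ 1.238 → 5:4 (1.250)
C = 66.57/29.85 ≈ 2.230 → root-5 (2.236)
D = 27.34/11.33 ≈ 2.413 → silver ratio (2.414)

A=4:3, B=5:4, C=root-5, D=silver ratio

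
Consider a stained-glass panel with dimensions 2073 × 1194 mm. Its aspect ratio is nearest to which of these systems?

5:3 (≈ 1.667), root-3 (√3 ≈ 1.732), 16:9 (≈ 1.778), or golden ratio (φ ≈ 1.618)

Ratio = 2073 / 1194 ≈ 1.736.
Distances: 5:3 1.667 (Δ 0.069); root-3 1.732 (Δ 0.004); 16:9 1.778 (Δ 0.042); golden ratio 1.618 (Δ 0.118).

root-3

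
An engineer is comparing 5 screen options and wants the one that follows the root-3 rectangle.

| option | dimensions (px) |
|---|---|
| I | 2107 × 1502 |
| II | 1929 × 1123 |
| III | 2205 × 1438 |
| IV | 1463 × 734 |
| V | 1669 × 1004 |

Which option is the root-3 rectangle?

II

Target root-3 ≈ 1.732.
I: 1.403 (Δ0.329)  II: 1.718 (Δ0.014)  III: 1.533 (Δ0.199)  IV: 1.993 (Δ0.261)  V: 1.662 (Δ0.070)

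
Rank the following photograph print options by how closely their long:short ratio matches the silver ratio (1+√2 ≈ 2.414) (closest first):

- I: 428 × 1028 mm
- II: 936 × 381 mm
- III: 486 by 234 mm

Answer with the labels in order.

I: 1028/428 ≈ 2.402 → |2.402 − 2.414| = 0.012
II: 936/381 ≈ 2.457 → |2.457 − 2.414| = 0.043
III: 486/234 ≈ 2.077 → |2.077 − 2.414| = 0.337

I, II, III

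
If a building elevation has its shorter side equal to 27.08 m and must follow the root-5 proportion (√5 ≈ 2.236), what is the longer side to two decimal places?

60.55 m

root-5 ≈ 2.23607.
Longer side = 27.08 × 2.23607 ≈ 60.5528 → 60.55 m.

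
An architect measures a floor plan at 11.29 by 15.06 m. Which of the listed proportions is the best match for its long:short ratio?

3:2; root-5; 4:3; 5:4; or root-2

4:3

15.06/11.29 ≈ 1.334. Nearest candidates are 4:3 (1.333, off by 0.001) and root-2 (1.414, off by 0.080).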